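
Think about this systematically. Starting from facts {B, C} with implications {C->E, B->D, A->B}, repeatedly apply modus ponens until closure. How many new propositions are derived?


Initial facts: {B, C}
Apply modus ponens to closure:
  C and C->E  =>  E
  B and B->D  =>  D
Final known: {B, C, D, E}
New propositions: {D, E}
Count = 2

2


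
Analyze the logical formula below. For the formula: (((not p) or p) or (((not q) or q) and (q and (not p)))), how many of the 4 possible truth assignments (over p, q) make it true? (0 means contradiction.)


Check all 4 assignments:
p=0, q=0: 1
p=0, q=1: 1
p=1, q=0: 1
p=1, q=1: 1
Count of True = 4

4


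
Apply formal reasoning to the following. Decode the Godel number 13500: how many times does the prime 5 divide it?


Factorize 13500 by dividing by 5 repeatedly.
Division steps: 5 divides 13500 exactly 3 time(s).
Exponent of 5 = 3

3


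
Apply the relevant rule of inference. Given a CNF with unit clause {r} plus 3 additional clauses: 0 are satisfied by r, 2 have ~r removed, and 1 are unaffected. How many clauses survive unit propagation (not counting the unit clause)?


Satisfied (removed): 0
Shortened (remain): 2
Unchanged (remain): 1
Remaining = 2 + 1 = 3

3


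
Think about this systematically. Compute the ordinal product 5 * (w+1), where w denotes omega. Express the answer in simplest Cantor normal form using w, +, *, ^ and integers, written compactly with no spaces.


Compute 5 * (w+1).
Ordinal * is associative and left-distributive over +, but NOT commutative; for finite n>1, n*w = w but w*n stays w*n.
By left-distributivity: 5 * (w+1) = 5*w + 5*1 = w + 5 = w+5.
Result = w+5

w+5


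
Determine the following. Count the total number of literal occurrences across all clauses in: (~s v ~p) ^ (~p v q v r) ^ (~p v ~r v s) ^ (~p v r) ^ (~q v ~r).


Counting literals in each clause:
Clause 1: 2 literal(s)
Clause 2: 3 literal(s)
Clause 3: 3 literal(s)
Clause 4: 2 literal(s)
Clause 5: 2 literal(s)
Total = 12

12


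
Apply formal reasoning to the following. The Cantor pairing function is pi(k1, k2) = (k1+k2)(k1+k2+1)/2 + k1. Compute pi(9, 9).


k1 + k2 = 18
(k1+k2)(k1+k2+1)/2 = 18 * 19 / 2 = 171
pi = 171 + 9 = 180

180


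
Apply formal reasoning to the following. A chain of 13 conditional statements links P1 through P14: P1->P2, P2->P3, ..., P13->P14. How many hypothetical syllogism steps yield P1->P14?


With 13 implications in a chain connecting 14 propositions:
P1->P2, P2->P3, ..., P13->P14
Steps needed = (number of implications) - 1 = 13 - 1 = 12

12


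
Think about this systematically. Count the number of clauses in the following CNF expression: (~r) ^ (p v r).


A CNF formula is a conjunction of clauses.
Clauses are separated by ^.
Counting the conjuncts: 2 clauses.

2


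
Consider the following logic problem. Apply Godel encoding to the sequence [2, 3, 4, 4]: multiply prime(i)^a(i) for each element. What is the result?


Encode each element as an exponent of the corresponding prime:
  2^2 = 4
  3^3 = 27
  5^4 = 625
  7^4 = 2401
Product = 4 * 27 * 625 * 2401 = 162067500

162067500


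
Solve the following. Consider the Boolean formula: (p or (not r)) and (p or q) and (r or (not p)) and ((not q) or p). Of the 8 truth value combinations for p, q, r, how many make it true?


Evaluate all 8 assignments for p, q, r:
p=0, q=0, r=0: 0
p=0, q=0, r=1: 0
p=0, q=1, r=0: 0
p=0, q=1, r=1: 0
p=1, q=0, r=0: 0
p=1, q=0, r=1: 1
p=1, q=1, r=0: 0
p=1, q=1, r=1: 1
Satisfying count = 2

2


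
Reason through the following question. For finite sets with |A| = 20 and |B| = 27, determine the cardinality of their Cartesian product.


The Cartesian product A x B contains all ordered pairs (a, b).
|A x B| = |A| * |B| = 20 * 27 = 540

540


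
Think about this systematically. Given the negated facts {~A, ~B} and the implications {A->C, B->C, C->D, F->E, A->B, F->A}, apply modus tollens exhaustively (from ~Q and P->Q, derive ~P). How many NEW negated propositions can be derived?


Initial negated facts: {~A, ~B}
Apply modus tollens to closure:
  ~A and F->A  =>  ~F
Final negated: {~A, ~B, ~F}
New negations: {~F}
Count = 1

1


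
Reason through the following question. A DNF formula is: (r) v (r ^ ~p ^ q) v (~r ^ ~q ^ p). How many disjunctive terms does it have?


A DNF formula is a disjunction of terms (conjunctions).
Terms are separated by v.
Counting the disjuncts: 3 terms.

3


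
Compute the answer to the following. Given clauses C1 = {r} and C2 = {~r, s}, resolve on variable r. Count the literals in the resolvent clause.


Remove r from C1 and ~r from C2.
C1 remainder: {}
C2 remainder: {s}
Union (resolvent): {s}
Resolvent has 1 literal(s).

1


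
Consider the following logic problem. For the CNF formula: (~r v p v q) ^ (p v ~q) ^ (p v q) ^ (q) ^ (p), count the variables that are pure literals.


Check each variable for pure literal status:
p: pure positive
q: mixed (not pure)
r: pure negative
Pure literal count = 2

2


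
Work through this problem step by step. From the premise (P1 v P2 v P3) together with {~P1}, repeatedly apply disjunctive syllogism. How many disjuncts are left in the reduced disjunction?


Original disjuncts (3): P1, P2, P3
Negated (eliminate): ~P1
Remaining disjuncts: P2, P3
Count = 3 - 1 = 2

2


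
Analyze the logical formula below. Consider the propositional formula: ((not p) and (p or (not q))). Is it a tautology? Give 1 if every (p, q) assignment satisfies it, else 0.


Check all 4 assignments:
p=0, q=0: 1
p=0, q=1: 0
p=1, q=0: 0
p=1, q=1: 0
Satisfying count = 1/4.
Tautology iff count = 4: no.

0


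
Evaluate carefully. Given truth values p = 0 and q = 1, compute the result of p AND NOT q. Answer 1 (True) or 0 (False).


p = 0, q = 1
Operation: p AND NOT q
Evaluate: 0 AND NOT 1 = 0

0


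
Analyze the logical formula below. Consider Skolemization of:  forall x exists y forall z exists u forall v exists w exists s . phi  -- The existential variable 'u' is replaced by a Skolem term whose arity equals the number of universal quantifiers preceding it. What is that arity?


Quantifier prefix: forall x exists y forall z exists u forall v exists w exists s
'u' is existentially quantified at position 4.
Universal variables preceding it: x, z
Skolem function arity = 2

2


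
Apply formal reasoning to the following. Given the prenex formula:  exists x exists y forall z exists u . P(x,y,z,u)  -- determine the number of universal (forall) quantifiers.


Quantifier prefix: exists x exists y forall z exists u
Mark each quantifier type:
  E E U E
Universal count = 1, Existential count = 3
Asked for universal (forall) quantifiers: 1

1


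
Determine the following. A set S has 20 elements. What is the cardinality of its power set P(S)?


The power set of a set with n elements has 2^n elements.
|P(S)| = 2^20 = 1048576

1048576


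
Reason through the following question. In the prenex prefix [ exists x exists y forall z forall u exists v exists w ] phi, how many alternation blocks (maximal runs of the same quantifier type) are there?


Quantifier-type sequence: E E A A E E  (A=forall, E=exists)
Group into maximal same-type runs:
  Ex2 | Ax2 | Ex2
Number of blocks = 3

3


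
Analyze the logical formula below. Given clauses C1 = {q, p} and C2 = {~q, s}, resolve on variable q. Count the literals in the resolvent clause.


Remove q from C1 and ~q from C2.
C1 remainder: {p}
C2 remainder: {s}
Union (resolvent): {p, s}
Resolvent has 2 literal(s).

2


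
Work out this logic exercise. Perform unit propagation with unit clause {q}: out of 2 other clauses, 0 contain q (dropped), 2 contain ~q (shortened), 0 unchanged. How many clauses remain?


Satisfied (removed): 0
Shortened (remain): 2
Unchanged (remain): 0
Remaining = 2 + 0 = 2

2


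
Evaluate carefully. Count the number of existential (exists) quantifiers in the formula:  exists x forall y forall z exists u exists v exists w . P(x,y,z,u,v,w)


Quantifier prefix: exists x forall y forall z exists u exists v exists w
Mark each quantifier type:
  E U U E E E
Universal count = 2, Existential count = 4
Asked for existential (exists) quantifiers: 4

4


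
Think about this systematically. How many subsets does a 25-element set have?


The power set of a set with n elements has 2^n elements.
|P(S)| = 2^25 = 33554432

33554432


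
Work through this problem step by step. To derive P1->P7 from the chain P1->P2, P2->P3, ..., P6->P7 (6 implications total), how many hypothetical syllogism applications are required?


With 6 implications in a chain connecting 7 propositions:
P1->P2, P2->P3, ..., P6->P7
Steps needed = (number of implications) - 1 = 6 - 1 = 5

5


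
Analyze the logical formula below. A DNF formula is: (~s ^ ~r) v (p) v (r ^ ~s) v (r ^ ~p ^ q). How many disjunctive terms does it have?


A DNF formula is a disjunction of terms (conjunctions).
Terms are separated by v.
Counting the disjuncts: 4 terms.

4


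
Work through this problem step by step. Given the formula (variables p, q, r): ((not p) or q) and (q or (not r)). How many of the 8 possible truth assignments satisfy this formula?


Evaluate all 8 assignments for p, q, r:
p=0, q=0, r=0: 1
p=0, q=0, r=1: 0
p=0, q=1, r=0: 1
p=0, q=1, r=1: 1
p=1, q=0, r=0: 0
p=1, q=0, r=1: 0
p=1, q=1, r=0: 1
p=1, q=1, r=1: 1
Satisfying count = 5

5


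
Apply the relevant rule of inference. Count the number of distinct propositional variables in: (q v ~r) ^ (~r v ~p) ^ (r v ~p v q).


Identify each variable that appears in the formula.
Variables found: p, q, r
Count = 3

3


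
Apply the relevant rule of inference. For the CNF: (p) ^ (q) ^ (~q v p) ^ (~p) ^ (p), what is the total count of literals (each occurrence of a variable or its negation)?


Counting literals in each clause:
Clause 1: 1 literal(s)
Clause 2: 1 literal(s)
Clause 3: 2 literal(s)
Clause 4: 1 literal(s)
Clause 5: 1 literal(s)
Total = 6

6


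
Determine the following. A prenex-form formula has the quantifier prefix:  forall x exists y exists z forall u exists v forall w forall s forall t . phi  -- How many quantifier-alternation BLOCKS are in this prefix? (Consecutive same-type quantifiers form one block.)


Quantifier-type sequence: A E E A E A A A  (A=forall, E=exists)
Group into maximal same-type runs:
  Ax1 | Ex2 | Ax1 | Ex1 | Ax3
Number of blocks = 5

5


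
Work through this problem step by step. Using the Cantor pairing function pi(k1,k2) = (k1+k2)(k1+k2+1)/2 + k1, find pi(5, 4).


k1 + k2 = 9
(k1+k2)(k1+k2+1)/2 = 9 * 10 / 2 = 45
pi = 45 + 5 = 50

50


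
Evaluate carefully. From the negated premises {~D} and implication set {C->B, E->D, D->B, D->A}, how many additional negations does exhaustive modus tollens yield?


Initial negated facts: {~D}
Apply modus tollens to closure:
  ~D and E->D  =>  ~E
Final negated: {~D, ~E}
New negations: {~E}
Count = 1

1


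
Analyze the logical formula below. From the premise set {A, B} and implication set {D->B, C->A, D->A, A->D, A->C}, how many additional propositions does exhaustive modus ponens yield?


Initial facts: {A, B}
Apply modus ponens to closure:
  A and A->D  =>  D
  A and A->C  =>  C
Final known: {A, B, C, D}
New propositions: {C, D}
Count = 2

2


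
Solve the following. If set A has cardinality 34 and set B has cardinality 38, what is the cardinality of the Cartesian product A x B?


The Cartesian product A x B contains all ordered pairs (a, b).
|A x B| = |A| * |B| = 34 * 38 = 1292

1292


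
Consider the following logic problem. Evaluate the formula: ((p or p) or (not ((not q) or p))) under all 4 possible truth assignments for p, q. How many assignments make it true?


Check all 4 assignments:
p=0, q=0: 0
p=0, q=1: 1
p=1, q=0: 1
p=1, q=1: 1
Count of True = 3

3


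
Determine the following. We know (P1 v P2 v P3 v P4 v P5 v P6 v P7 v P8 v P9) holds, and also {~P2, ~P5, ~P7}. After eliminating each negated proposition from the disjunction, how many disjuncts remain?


Original disjuncts (9): P1, P2, P3, P4, P5, P6, P7, P8, P9
Negated (eliminate): ~P2, ~P5, ~P7
Remaining disjuncts: P1, P3, P4, P6, P8, P9
Count = 9 - 3 = 6

6


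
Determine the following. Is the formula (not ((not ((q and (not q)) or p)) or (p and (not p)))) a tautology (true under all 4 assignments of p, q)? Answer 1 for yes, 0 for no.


Check all 4 assignments:
p=0, q=0: 0
p=0, q=1: 0
p=1, q=0: 1
p=1, q=1: 1
Satisfying count = 2/4.
Tautology iff count = 4: no.

0


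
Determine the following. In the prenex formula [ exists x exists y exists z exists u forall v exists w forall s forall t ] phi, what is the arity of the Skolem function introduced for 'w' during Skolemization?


Quantifier prefix: exists x exists y exists z exists u forall v exists w forall s forall t
'w' is existentially quantified at position 6.
Universal variables preceding it: v
Skolem function arity = 1

1


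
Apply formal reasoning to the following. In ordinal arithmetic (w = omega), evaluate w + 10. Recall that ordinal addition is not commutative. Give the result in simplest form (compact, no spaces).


Compute w + 10.
Ordinal + is associative but NOT commutative; for finite n>0, n + w = w but w + n stays w+n.
w + 10 is already in normal form (a successor ordinal beyond w).
Result = w+10

w+10


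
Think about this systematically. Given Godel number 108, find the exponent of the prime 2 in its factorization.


Factorize 108 by dividing by 2 repeatedly.
Division steps: 2 divides 108 exactly 2 time(s).
Exponent of 2 = 2

2


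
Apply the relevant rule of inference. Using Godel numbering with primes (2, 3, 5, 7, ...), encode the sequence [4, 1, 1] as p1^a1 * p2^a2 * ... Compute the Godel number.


Encode each element as an exponent of the corresponding prime:
  2^4 = 16
  3^1 = 3
  5^1 = 5
Product = 16 * 3 * 5 = 240

240


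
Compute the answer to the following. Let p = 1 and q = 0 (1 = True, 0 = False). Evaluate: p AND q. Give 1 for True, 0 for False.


p = 1, q = 0
Operation: p AND q
Evaluate: 1 AND 0 = 0

0


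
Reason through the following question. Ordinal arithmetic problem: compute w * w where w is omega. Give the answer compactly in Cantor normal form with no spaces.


Compute w * w.
Ordinal * is associative and left-distributive over +, but NOT commutative; for finite n>1, n*w = w but w*n stays w*n.
w * w = w^2 by definition.
Result = w^2

w^2


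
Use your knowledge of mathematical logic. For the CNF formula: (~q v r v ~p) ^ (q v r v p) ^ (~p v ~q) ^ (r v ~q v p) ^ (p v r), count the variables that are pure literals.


Check each variable for pure literal status:
p: mixed (not pure)
q: mixed (not pure)
r: pure positive
Pure literal count = 1

1


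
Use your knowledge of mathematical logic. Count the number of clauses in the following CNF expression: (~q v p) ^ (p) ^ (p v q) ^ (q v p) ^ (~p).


A CNF formula is a conjunction of clauses.
Clauses are separated by ^.
Counting the conjuncts: 5 clauses.

5


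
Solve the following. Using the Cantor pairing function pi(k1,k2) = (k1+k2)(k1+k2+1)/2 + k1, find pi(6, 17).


k1 + k2 = 23
(k1+k2)(k1+k2+1)/2 = 23 * 24 / 2 = 276
pi = 276 + 6 = 282

282


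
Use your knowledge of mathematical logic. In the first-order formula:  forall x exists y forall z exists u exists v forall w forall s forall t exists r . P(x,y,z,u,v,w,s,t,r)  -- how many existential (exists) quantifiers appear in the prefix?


Quantifier prefix: forall x exists y forall z exists u exists v forall w forall s forall t exists r
Mark each quantifier type:
  U E U E E U U U E
Universal count = 5, Existential count = 4
Asked for existential (exists) quantifiers: 4

4


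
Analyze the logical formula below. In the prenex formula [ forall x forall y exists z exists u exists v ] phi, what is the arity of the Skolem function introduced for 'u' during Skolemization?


Quantifier prefix: forall x forall y exists z exists u exists v
'u' is existentially quantified at position 4.
Universal variables preceding it: x, y
Skolem function arity = 2

2


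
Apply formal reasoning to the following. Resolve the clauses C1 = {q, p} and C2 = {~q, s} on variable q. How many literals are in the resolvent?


Remove q from C1 and ~q from C2.
C1 remainder: {p}
C2 remainder: {s}
Union (resolvent): {p, s}
Resolvent has 2 literal(s).

2


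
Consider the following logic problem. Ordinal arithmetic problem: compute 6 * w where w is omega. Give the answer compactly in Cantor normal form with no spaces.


Compute 6 * w.
Ordinal * is associative and left-distributive over +, but NOT commutative; for finite n>1, n*w = w but w*n stays w*n.
For finite n>0, n * w = sup{n*k : k<w} = w. So 6 * w = w.
Result = w

w


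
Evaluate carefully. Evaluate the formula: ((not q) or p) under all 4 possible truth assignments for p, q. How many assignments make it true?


Check all 4 assignments:
p=0, q=0: 1
p=0, q=1: 0
p=1, q=0: 1
p=1, q=1: 1
Count of True = 3

3


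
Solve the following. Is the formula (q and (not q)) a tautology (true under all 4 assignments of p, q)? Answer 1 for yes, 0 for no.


Check all 4 assignments:
p=0, q=0: 0
p=0, q=1: 0
p=1, q=0: 0
p=1, q=1: 0
Satisfying count = 0/4.
Tautology iff count = 4: no.

0


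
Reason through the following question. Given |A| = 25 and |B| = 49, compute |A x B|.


The Cartesian product A x B contains all ordered pairs (a, b).
|A x B| = |A| * |B| = 25 * 49 = 1225

1225


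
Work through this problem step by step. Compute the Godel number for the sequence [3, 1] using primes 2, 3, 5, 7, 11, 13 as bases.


Encode each element as an exponent of the corresponding prime:
  2^3 = 8
  3^1 = 3
Product = 8 * 3 = 24

24


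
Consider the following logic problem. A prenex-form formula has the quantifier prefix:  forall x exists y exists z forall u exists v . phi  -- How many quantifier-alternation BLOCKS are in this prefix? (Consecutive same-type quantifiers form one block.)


Quantifier-type sequence: A E E A E  (A=forall, E=exists)
Group into maximal same-type runs:
  Ax1 | Ex2 | Ax1 | Ex1
Number of blocks = 4

4


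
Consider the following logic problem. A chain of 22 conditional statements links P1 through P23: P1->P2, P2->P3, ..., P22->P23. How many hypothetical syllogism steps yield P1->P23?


With 22 implications in a chain connecting 23 propositions:
P1->P2, P2->P3, ..., P22->P23
Steps needed = (number of implications) - 1 = 22 - 1 = 21

21


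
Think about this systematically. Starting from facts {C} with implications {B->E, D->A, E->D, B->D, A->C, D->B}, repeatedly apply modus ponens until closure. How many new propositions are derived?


Initial facts: {C}
Apply modus ponens to closure:
  (no implication fires)
Final known: {C}
New propositions: {(none)}
Count = 0

0


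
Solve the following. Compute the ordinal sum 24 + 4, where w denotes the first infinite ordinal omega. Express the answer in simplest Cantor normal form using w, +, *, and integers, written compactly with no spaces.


Compute 24 + 4.
Ordinal + is associative but NOT commutative; for finite n>0, n + w = w but w + n stays w+n.
Both operands finite; ordinal + agrees with natural +: 24 + 4 = 28.
Result = 28

28


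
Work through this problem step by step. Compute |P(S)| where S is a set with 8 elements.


The power set of a set with n elements has 2^n elements.
|P(S)| = 2^8 = 256

256


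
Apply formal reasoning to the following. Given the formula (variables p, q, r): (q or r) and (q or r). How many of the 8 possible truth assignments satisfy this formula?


Evaluate all 8 assignments for p, q, r:
p=0, q=0, r=0: 0
p=0, q=0, r=1: 1
p=0, q=1, r=0: 1
p=0, q=1, r=1: 1
p=1, q=0, r=0: 0
p=1, q=0, r=1: 1
p=1, q=1, r=0: 1
p=1, q=1, r=1: 1
Satisfying count = 6

6


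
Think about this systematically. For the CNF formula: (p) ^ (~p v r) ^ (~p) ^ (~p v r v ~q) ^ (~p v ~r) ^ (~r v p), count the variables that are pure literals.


Check each variable for pure literal status:
p: mixed (not pure)
q: pure negative
r: mixed (not pure)
Pure literal count = 1

1


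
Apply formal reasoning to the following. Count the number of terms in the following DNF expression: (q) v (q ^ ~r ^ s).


A DNF formula is a disjunction of terms (conjunctions).
Terms are separated by v.
Counting the disjuncts: 2 terms.

2


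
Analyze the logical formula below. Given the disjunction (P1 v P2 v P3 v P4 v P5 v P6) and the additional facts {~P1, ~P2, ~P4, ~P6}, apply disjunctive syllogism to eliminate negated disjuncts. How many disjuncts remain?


Original disjuncts (6): P1, P2, P3, P4, P5, P6
Negated (eliminate): ~P1, ~P2, ~P4, ~P6
Remaining disjuncts: P3, P5
Count = 6 - 4 = 2

2


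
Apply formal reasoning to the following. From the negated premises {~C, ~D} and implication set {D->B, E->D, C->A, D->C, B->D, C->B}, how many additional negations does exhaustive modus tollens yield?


Initial negated facts: {~C, ~D}
Apply modus tollens to closure:
  ~D and E->D  =>  ~E
  ~D and B->D  =>  ~B
Final negated: {~B, ~C, ~D, ~E}
New negations: {~B, ~E}
Count = 2

2


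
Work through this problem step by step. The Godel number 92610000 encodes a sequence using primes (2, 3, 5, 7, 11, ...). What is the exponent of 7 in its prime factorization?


Factorize 92610000 by dividing by 7 repeatedly.
Division steps: 7 divides 92610000 exactly 3 time(s).
Exponent of 7 = 3

3


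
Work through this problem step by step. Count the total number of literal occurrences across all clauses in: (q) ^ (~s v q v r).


Counting literals in each clause:
Clause 1: 1 literal(s)
Clause 2: 3 literal(s)
Total = 4

4


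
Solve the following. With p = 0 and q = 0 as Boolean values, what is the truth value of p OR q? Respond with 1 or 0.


p = 0, q = 0
Operation: p OR q
Evaluate: 0 OR 0 = 0

0


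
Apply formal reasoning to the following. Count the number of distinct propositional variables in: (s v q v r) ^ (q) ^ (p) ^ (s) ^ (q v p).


Identify each variable that appears in the formula.
Variables found: p, q, r, s
Count = 4

4


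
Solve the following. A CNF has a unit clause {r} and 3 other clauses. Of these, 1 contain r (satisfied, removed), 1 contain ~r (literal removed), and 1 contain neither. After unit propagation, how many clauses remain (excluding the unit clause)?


Satisfied (removed): 1
Shortened (remain): 1
Unchanged (remain): 1
Remaining = 1 + 1 = 2

2


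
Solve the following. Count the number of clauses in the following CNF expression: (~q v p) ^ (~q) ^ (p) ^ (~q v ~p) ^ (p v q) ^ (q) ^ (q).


A CNF formula is a conjunction of clauses.
Clauses are separated by ^.
Counting the conjuncts: 7 clauses.

7


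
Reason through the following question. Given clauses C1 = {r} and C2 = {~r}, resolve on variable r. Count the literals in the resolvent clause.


Remove r from C1 and ~r from C2.
C1 remainder: {}
C2 remainder: {}
Union (resolvent): {} (empty clause)
Resolvent has 0 literal(s).

0


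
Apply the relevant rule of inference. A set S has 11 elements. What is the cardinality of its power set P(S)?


The power set of a set with n elements has 2^n elements.
|P(S)| = 2^11 = 2048

2048


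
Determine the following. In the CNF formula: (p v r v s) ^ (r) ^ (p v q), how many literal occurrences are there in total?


Counting literals in each clause:
Clause 1: 3 literal(s)
Clause 2: 1 literal(s)
Clause 3: 2 literal(s)
Total = 6

6


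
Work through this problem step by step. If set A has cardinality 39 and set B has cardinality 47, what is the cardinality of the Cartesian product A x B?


The Cartesian product A x B contains all ordered pairs (a, b).
|A x B| = |A| * |B| = 39 * 47 = 1833

1833


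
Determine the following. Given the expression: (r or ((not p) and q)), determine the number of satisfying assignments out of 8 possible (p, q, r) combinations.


Check all 8 assignments:
p=0, q=0, r=0: 0
p=0, q=0, r=1: 1
p=0, q=1, r=0: 1
p=0, q=1, r=1: 1
p=1, q=0, r=0: 0
p=1, q=0, r=1: 1
p=1, q=1, r=0: 0
p=1, q=1, r=1: 1
Count of True = 5

5


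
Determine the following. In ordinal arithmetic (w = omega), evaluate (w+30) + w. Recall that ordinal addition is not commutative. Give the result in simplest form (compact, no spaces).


Compute (w+30) + w.
Ordinal + is associative but NOT commutative; for finite n>0, n + w = w but w + n stays w+n.
(w+30) + w = w + (30+w) = w + w = w*2 (the finite tail 30 is absorbed by the right w).
Result = w*2

w*2


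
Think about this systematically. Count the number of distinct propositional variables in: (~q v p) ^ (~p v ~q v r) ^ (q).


Identify each variable that appears in the formula.
Variables found: p, q, r
Count = 3

3


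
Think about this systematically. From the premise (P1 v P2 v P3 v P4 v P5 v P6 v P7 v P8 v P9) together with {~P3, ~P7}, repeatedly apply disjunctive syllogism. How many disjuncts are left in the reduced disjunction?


Original disjuncts (9): P1, P2, P3, P4, P5, P6, P7, P8, P9
Negated (eliminate): ~P3, ~P7
Remaining disjuncts: P1, P2, P4, P5, P6, P8, P9
Count = 9 - 2 = 7

7


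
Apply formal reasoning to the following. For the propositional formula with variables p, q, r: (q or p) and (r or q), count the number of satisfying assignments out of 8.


Evaluate all 8 assignments for p, q, r:
p=0, q=0, r=0: 0
p=0, q=0, r=1: 0
p=0, q=1, r=0: 1
p=0, q=1, r=1: 1
p=1, q=0, r=0: 0
p=1, q=0, r=1: 1
p=1, q=1, r=0: 1
p=1, q=1, r=1: 1
Satisfying count = 5

5


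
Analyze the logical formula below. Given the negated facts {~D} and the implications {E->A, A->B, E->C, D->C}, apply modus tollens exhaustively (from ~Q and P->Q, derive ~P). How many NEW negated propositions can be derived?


Initial negated facts: {~D}
Apply modus tollens to closure:
  (no implication fires)
Final negated: {~D}
New negations: {(none)}
Count = 0

0


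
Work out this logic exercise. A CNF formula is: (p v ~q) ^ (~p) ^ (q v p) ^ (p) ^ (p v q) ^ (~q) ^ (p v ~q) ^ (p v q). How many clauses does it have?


A CNF formula is a conjunction of clauses.
Clauses are separated by ^.
Counting the conjuncts: 8 clauses.

8


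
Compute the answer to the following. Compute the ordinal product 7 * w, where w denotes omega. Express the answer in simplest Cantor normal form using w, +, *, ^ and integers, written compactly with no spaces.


Compute 7 * w.
Ordinal * is associative and left-distributive over +, but NOT commutative; for finite n>1, n*w = w but w*n stays w*n.
For finite n>0, n * w = sup{n*k : k<w} = w. So 7 * w = w.
Result = w

w


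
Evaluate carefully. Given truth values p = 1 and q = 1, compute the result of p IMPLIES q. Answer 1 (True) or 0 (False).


p = 1, q = 1
Operation: p IMPLIES q
Evaluate: 1 IMPLIES 1 = 1

1


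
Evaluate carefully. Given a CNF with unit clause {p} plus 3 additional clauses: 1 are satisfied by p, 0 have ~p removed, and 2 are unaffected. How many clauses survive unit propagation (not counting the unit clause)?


Satisfied (removed): 1
Shortened (remain): 0
Unchanged (remain): 2
Remaining = 0 + 2 = 2

2


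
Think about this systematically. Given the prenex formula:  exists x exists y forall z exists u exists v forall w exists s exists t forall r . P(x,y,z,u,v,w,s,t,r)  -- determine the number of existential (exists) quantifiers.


Quantifier prefix: exists x exists y forall z exists u exists v forall w exists s exists t forall r
Mark each quantifier type:
  E E U E E U E E U
Universal count = 3, Existential count = 6
Asked for existential (exists) quantifiers: 6

6


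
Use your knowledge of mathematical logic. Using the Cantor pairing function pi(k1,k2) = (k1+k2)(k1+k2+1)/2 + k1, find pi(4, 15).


k1 + k2 = 19
(k1+k2)(k1+k2+1)/2 = 19 * 20 / 2 = 190
pi = 190 + 4 = 194

194


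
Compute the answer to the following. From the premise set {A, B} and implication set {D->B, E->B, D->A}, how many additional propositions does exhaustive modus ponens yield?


Initial facts: {A, B}
Apply modus ponens to closure:
  (no implication fires)
Final known: {A, B}
New propositions: {(none)}
Count = 0

0


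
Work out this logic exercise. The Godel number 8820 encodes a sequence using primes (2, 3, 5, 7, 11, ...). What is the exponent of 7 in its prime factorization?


Factorize 8820 by dividing by 7 repeatedly.
Division steps: 7 divides 8820 exactly 2 time(s).
Exponent of 7 = 2

2


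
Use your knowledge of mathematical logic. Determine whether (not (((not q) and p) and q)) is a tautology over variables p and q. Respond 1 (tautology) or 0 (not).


Check all 4 assignments:
p=0, q=0: 1
p=0, q=1: 1
p=1, q=0: 1
p=1, q=1: 1
Satisfying count = 4/4.
Tautology iff count = 4: yes.

1


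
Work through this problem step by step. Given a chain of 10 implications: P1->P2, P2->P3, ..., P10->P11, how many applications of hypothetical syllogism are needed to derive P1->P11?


With 10 implications in a chain connecting 11 propositions:
P1->P2, P2->P3, ..., P10->P11
Steps needed = (number of implications) - 1 = 10 - 1 = 9

9


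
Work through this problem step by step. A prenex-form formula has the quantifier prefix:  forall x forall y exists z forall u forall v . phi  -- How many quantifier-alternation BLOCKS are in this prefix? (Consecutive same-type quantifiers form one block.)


Quantifier-type sequence: A A E A A  (A=forall, E=exists)
Group into maximal same-type runs:
  Ax2 | Ex1 | Ax2
Number of blocks = 3

3


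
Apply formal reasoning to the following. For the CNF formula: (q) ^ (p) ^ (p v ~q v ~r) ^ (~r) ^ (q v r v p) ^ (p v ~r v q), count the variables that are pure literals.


Check each variable for pure literal status:
p: pure positive
q: mixed (not pure)
r: mixed (not pure)
Pure literal count = 1

1


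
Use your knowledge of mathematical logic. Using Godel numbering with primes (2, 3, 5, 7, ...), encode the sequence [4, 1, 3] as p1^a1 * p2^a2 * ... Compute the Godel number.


Encode each element as an exponent of the corresponding prime:
  2^4 = 16
  3^1 = 3
  5^3 = 125
Product = 16 * 3 * 125 = 6000

6000


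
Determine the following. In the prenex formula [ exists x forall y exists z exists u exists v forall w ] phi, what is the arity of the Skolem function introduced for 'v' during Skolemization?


Quantifier prefix: exists x forall y exists z exists u exists v forall w
'v' is existentially quantified at position 5.
Universal variables preceding it: y
Skolem function arity = 1

1


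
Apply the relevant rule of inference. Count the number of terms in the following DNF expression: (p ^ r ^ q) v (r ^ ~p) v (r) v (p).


A DNF formula is a disjunction of terms (conjunctions).
Terms are separated by v.
Counting the disjuncts: 4 terms.

4


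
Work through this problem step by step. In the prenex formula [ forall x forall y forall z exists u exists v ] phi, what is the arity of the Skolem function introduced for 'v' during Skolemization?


Quantifier prefix: forall x forall y forall z exists u exists v
'v' is existentially quantified at position 5.
Universal variables preceding it: x, y, z
Skolem function arity = 3

3


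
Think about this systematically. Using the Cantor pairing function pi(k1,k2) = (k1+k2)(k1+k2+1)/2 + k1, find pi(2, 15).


k1 + k2 = 17
(k1+k2)(k1+k2+1)/2 = 17 * 18 / 2 = 153
pi = 153 + 2 = 155

155


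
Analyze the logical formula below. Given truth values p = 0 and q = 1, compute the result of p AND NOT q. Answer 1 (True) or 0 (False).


p = 0, q = 1
Operation: p AND NOT q
Evaluate: 0 AND NOT 1 = 0

0


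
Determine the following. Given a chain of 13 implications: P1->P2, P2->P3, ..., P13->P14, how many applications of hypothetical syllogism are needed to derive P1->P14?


With 13 implications in a chain connecting 14 propositions:
P1->P2, P2->P3, ..., P13->P14
Steps needed = (number of implications) - 1 = 13 - 1 = 12

12


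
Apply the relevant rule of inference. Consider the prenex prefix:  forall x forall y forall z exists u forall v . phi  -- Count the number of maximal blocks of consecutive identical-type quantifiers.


Quantifier-type sequence: A A A E A  (A=forall, E=exists)
Group into maximal same-type runs:
  Ax3 | Ex1 | Ax1
Number of blocks = 3

3


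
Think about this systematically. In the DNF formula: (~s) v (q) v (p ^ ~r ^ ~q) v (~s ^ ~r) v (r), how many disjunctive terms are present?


A DNF formula is a disjunction of terms (conjunctions).
Terms are separated by v.
Counting the disjuncts: 5 terms.

5


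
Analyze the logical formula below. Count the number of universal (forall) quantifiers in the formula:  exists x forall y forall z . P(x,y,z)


Quantifier prefix: exists x forall y forall z
Mark each quantifier type:
  E U U
Universal count = 2, Existential count = 1
Asked for universal (forall) quantifiers: 2

2


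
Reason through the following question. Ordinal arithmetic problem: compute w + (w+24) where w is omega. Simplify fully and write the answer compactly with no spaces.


Compute w + (w+24).
Ordinal + is associative but NOT commutative; for finite n>0, n + w = w but w + n stays w+n.
w + (w+24) = (w+w) + 24 = w*2+24.
Result = w*2+24

w*2+24


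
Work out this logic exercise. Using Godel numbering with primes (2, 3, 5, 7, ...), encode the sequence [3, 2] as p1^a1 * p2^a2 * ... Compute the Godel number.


Encode each element as an exponent of the corresponding prime:
  2^3 = 8
  3^2 = 9
Product = 8 * 9 = 72

72


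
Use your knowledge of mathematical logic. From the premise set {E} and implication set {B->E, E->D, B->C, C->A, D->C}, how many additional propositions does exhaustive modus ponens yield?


Initial facts: {E}
Apply modus ponens to closure:
  E and E->D  =>  D
  D and D->C  =>  C
  C and C->A  =>  A
Final known: {A, C, D, E}
New propositions: {A, C, D}
Count = 3

3


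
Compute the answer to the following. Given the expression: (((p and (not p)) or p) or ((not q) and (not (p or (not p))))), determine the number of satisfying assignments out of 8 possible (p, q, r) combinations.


Check all 8 assignments:
p=0, q=0, r=0: 0
p=0, q=0, r=1: 0
p=0, q=1, r=0: 0
p=0, q=1, r=1: 0
p=1, q=0, r=0: 1
p=1, q=0, r=1: 1
p=1, q=1, r=0: 1
p=1, q=1, r=1: 1
Count of True = 4

4


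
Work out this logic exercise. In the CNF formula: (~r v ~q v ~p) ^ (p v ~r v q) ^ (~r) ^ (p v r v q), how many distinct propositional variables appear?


Identify each variable that appears in the formula.
Variables found: p, q, r
Count = 3

3


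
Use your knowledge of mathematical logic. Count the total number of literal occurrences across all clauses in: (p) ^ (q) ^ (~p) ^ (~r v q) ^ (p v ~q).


Counting literals in each clause:
Clause 1: 1 literal(s)
Clause 2: 1 literal(s)
Clause 3: 1 literal(s)
Clause 4: 2 literal(s)
Clause 5: 2 literal(s)
Total = 7

7


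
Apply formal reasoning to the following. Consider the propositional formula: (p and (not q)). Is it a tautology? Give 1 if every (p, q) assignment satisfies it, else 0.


Check all 4 assignments:
p=0, q=0: 0
p=0, q=1: 0
p=1, q=0: 1
p=1, q=1: 0
Satisfying count = 1/4.
Tautology iff count = 4: no.

0


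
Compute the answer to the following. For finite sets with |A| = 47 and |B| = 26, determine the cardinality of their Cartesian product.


The Cartesian product A x B contains all ordered pairs (a, b).
|A x B| = |A| * |B| = 47 * 26 = 1222

1222


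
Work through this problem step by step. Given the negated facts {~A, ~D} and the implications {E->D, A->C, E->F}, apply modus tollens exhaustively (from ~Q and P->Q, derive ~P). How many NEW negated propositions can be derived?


Initial negated facts: {~A, ~D}
Apply modus tollens to closure:
  ~D and E->D  =>  ~E
Final negated: {~A, ~D, ~E}
New negations: {~E}
Count = 1

1


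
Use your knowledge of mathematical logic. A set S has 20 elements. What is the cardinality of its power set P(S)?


The power set of a set with n elements has 2^n elements.
|P(S)| = 2^20 = 1048576

1048576


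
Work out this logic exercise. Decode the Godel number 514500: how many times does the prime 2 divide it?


Factorize 514500 by dividing by 2 repeatedly.
Division steps: 2 divides 514500 exactly 2 time(s).
Exponent of 2 = 2

2


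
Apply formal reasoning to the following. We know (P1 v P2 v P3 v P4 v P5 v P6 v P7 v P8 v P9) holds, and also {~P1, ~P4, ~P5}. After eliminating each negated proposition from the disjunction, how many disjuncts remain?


Original disjuncts (9): P1, P2, P3, P4, P5, P6, P7, P8, P9
Negated (eliminate): ~P1, ~P4, ~P5
Remaining disjuncts: P2, P3, P6, P7, P8, P9
Count = 9 - 3 = 6

6


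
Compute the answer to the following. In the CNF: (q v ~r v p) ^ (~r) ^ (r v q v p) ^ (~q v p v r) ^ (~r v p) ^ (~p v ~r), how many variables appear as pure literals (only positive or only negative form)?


Check each variable for pure literal status:
p: mixed (not pure)
q: mixed (not pure)
r: mixed (not pure)
Pure literal count = 0

0


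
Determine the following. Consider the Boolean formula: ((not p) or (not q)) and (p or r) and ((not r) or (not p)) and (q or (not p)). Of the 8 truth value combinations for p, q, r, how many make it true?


Evaluate all 8 assignments for p, q, r:
p=0, q=0, r=0: 0
p=0, q=0, r=1: 1
p=0, q=1, r=0: 0
p=0, q=1, r=1: 1
p=1, q=0, r=0: 0
p=1, q=0, r=1: 0
p=1, q=1, r=0: 0
p=1, q=1, r=1: 0
Satisfying count = 2

2


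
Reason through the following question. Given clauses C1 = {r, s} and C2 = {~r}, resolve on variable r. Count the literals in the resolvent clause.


Remove r from C1 and ~r from C2.
C1 remainder: {s}
C2 remainder: {}
Union (resolvent): {s}
Resolvent has 1 literal(s).

1


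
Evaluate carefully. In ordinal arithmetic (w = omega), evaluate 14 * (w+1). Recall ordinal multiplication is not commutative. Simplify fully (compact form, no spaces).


Compute 14 * (w+1).
Ordinal * is associative and left-distributive over +, but NOT commutative; for finite n>1, n*w = w but w*n stays w*n.
By left-distributivity: 14 * (w+1) = 14*w + 14*1 = w + 14 = w+14.
Result = w+14

w+14


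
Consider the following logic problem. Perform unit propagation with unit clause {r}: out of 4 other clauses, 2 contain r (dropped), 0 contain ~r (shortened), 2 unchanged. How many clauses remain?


Satisfied (removed): 2
Shortened (remain): 0
Unchanged (remain): 2
Remaining = 0 + 2 = 2

2


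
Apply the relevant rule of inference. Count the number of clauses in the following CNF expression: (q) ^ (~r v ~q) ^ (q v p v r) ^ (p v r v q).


A CNF formula is a conjunction of clauses.
Clauses are separated by ^.
Counting the conjuncts: 4 clauses.

4


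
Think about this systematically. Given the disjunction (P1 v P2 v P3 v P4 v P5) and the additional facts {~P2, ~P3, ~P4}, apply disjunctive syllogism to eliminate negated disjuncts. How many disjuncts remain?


Original disjuncts (5): P1, P2, P3, P4, P5
Negated (eliminate): ~P2, ~P3, ~P4
Remaining disjuncts: P1, P5
Count = 5 - 3 = 2

2


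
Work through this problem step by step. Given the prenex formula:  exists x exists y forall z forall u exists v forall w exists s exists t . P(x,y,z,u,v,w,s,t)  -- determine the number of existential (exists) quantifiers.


Quantifier prefix: exists x exists y forall z forall u exists v forall w exists s exists t
Mark each quantifier type:
  E E U U E U E E
Universal count = 3, Existential count = 5
Asked for existential (exists) quantifiers: 5

5


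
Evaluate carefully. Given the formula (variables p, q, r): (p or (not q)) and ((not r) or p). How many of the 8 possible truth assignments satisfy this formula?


Evaluate all 8 assignments for p, q, r:
p=0, q=0, r=0: 1
p=0, q=0, r=1: 0
p=0, q=1, r=0: 0
p=0, q=1, r=1: 0
p=1, q=0, r=0: 1
p=1, q=0, r=1: 1
p=1, q=1, r=0: 1
p=1, q=1, r=1: 1
Satisfying count = 5

5


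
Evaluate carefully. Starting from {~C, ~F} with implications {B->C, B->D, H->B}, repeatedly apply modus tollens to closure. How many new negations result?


Initial negated facts: {~C, ~F}
Apply modus tollens to closure:
  ~C and B->C  =>  ~B
  ~B and H->B  =>  ~H
Final negated: {~B, ~C, ~F, ~H}
New negations: {~B, ~H}
Count = 2

2
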